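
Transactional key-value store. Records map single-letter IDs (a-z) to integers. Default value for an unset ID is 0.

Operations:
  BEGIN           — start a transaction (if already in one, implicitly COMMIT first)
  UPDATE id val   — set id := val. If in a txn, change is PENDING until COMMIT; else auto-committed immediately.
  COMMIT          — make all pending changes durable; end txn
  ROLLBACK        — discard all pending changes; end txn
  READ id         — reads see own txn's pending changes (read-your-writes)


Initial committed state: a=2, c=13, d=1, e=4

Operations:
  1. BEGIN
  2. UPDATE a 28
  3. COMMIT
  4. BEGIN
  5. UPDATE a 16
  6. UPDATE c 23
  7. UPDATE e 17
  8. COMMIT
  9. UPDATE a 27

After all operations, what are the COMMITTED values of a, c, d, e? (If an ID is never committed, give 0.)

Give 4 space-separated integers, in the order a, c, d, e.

Initial committed: {a=2, c=13, d=1, e=4}
Op 1: BEGIN: in_txn=True, pending={}
Op 2: UPDATE a=28 (pending; pending now {a=28})
Op 3: COMMIT: merged ['a'] into committed; committed now {a=28, c=13, d=1, e=4}
Op 4: BEGIN: in_txn=True, pending={}
Op 5: UPDATE a=16 (pending; pending now {a=16})
Op 6: UPDATE c=23 (pending; pending now {a=16, c=23})
Op 7: UPDATE e=17 (pending; pending now {a=16, c=23, e=17})
Op 8: COMMIT: merged ['a', 'c', 'e'] into committed; committed now {a=16, c=23, d=1, e=17}
Op 9: UPDATE a=27 (auto-commit; committed a=27)
Final committed: {a=27, c=23, d=1, e=17}

Answer: 27 23 1 17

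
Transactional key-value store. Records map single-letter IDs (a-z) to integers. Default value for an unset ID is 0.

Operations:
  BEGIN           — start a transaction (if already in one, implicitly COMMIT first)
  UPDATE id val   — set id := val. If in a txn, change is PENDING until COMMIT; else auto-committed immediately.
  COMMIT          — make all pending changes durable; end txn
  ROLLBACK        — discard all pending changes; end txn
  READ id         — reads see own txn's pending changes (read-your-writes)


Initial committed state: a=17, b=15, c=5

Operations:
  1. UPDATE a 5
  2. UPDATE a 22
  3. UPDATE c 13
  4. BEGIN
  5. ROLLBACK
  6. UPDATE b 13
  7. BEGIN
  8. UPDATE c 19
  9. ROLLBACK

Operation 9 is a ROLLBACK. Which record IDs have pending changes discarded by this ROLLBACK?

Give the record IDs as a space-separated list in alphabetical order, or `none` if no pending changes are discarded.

Answer: c

Derivation:
Initial committed: {a=17, b=15, c=5}
Op 1: UPDATE a=5 (auto-commit; committed a=5)
Op 2: UPDATE a=22 (auto-commit; committed a=22)
Op 3: UPDATE c=13 (auto-commit; committed c=13)
Op 4: BEGIN: in_txn=True, pending={}
Op 5: ROLLBACK: discarded pending []; in_txn=False
Op 6: UPDATE b=13 (auto-commit; committed b=13)
Op 7: BEGIN: in_txn=True, pending={}
Op 8: UPDATE c=19 (pending; pending now {c=19})
Op 9: ROLLBACK: discarded pending ['c']; in_txn=False
ROLLBACK at op 9 discards: ['c']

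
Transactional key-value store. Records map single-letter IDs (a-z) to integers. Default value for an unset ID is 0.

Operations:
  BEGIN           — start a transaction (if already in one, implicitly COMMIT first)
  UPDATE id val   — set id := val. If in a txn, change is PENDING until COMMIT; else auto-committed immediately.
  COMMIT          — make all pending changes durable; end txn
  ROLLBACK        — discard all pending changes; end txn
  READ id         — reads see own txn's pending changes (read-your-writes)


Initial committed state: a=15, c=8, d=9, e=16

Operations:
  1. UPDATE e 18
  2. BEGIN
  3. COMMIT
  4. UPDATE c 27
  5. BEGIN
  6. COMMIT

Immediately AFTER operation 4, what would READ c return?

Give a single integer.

Initial committed: {a=15, c=8, d=9, e=16}
Op 1: UPDATE e=18 (auto-commit; committed e=18)
Op 2: BEGIN: in_txn=True, pending={}
Op 3: COMMIT: merged [] into committed; committed now {a=15, c=8, d=9, e=18}
Op 4: UPDATE c=27 (auto-commit; committed c=27)
After op 4: visible(c) = 27 (pending={}, committed={a=15, c=27, d=9, e=18})

Answer: 27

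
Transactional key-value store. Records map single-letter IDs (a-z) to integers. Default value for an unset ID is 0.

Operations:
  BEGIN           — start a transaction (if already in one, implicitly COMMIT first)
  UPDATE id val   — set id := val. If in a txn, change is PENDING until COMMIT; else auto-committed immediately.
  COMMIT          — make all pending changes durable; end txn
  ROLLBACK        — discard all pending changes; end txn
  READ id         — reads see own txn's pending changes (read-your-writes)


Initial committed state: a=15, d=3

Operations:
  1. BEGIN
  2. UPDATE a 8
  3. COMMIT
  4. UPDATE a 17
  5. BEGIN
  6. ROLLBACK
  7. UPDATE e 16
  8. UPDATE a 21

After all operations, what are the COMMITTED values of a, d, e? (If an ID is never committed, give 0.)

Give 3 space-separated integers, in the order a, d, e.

Initial committed: {a=15, d=3}
Op 1: BEGIN: in_txn=True, pending={}
Op 2: UPDATE a=8 (pending; pending now {a=8})
Op 3: COMMIT: merged ['a'] into committed; committed now {a=8, d=3}
Op 4: UPDATE a=17 (auto-commit; committed a=17)
Op 5: BEGIN: in_txn=True, pending={}
Op 6: ROLLBACK: discarded pending []; in_txn=False
Op 7: UPDATE e=16 (auto-commit; committed e=16)
Op 8: UPDATE a=21 (auto-commit; committed a=21)
Final committed: {a=21, d=3, e=16}

Answer: 21 3 16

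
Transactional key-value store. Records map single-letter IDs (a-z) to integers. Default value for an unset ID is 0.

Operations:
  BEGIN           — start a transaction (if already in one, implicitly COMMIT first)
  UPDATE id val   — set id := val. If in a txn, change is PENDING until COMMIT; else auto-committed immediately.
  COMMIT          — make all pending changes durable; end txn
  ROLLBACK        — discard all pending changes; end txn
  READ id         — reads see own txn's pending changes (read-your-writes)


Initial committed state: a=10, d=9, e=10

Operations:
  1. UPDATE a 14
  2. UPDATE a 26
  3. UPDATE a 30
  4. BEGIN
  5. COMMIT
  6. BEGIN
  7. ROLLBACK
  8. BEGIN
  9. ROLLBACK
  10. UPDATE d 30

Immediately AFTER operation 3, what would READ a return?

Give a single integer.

Initial committed: {a=10, d=9, e=10}
Op 1: UPDATE a=14 (auto-commit; committed a=14)
Op 2: UPDATE a=26 (auto-commit; committed a=26)
Op 3: UPDATE a=30 (auto-commit; committed a=30)
After op 3: visible(a) = 30 (pending={}, committed={a=30, d=9, e=10})

Answer: 30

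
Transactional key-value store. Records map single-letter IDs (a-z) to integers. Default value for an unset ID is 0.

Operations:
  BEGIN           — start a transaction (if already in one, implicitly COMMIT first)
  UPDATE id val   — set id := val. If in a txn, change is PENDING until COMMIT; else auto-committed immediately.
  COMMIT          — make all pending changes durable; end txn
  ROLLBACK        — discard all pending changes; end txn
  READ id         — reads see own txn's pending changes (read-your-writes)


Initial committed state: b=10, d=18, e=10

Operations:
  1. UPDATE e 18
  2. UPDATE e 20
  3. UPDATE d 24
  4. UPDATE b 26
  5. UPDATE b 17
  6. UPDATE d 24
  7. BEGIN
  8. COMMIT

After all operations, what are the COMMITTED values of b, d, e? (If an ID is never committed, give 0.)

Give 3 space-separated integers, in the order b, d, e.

Answer: 17 24 20

Derivation:
Initial committed: {b=10, d=18, e=10}
Op 1: UPDATE e=18 (auto-commit; committed e=18)
Op 2: UPDATE e=20 (auto-commit; committed e=20)
Op 3: UPDATE d=24 (auto-commit; committed d=24)
Op 4: UPDATE b=26 (auto-commit; committed b=26)
Op 5: UPDATE b=17 (auto-commit; committed b=17)
Op 6: UPDATE d=24 (auto-commit; committed d=24)
Op 7: BEGIN: in_txn=True, pending={}
Op 8: COMMIT: merged [] into committed; committed now {b=17, d=24, e=20}
Final committed: {b=17, d=24, e=20}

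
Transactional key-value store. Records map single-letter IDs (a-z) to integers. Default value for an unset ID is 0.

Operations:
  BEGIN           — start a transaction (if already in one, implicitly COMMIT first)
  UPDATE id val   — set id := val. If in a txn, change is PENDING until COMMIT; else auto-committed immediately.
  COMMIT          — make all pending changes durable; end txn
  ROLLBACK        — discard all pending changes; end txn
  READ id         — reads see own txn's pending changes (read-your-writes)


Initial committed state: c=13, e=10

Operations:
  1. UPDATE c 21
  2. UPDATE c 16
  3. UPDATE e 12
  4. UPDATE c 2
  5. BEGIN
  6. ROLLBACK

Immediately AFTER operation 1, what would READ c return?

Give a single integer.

Initial committed: {c=13, e=10}
Op 1: UPDATE c=21 (auto-commit; committed c=21)
After op 1: visible(c) = 21 (pending={}, committed={c=21, e=10})

Answer: 21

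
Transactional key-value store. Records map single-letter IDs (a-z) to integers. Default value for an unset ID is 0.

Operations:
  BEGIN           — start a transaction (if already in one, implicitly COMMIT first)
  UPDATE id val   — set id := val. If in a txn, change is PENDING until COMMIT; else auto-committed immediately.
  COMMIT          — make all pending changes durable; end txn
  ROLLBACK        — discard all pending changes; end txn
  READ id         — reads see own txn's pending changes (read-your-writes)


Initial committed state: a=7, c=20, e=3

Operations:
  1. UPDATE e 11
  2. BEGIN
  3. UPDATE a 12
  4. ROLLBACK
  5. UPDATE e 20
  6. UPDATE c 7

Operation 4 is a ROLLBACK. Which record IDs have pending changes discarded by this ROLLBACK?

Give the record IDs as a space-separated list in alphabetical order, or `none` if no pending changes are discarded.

Answer: a

Derivation:
Initial committed: {a=7, c=20, e=3}
Op 1: UPDATE e=11 (auto-commit; committed e=11)
Op 2: BEGIN: in_txn=True, pending={}
Op 3: UPDATE a=12 (pending; pending now {a=12})
Op 4: ROLLBACK: discarded pending ['a']; in_txn=False
Op 5: UPDATE e=20 (auto-commit; committed e=20)
Op 6: UPDATE c=7 (auto-commit; committed c=7)
ROLLBACK at op 4 discards: ['a']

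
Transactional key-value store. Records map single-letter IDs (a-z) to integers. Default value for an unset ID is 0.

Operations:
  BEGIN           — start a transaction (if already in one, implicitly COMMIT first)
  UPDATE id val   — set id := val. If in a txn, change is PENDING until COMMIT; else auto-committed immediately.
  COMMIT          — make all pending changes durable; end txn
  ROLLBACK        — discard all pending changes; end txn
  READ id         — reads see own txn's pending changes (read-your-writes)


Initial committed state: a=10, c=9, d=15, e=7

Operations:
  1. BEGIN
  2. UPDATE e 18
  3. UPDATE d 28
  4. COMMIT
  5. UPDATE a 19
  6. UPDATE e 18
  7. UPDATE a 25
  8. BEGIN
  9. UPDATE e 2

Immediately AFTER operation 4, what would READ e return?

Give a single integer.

Answer: 18

Derivation:
Initial committed: {a=10, c=9, d=15, e=7}
Op 1: BEGIN: in_txn=True, pending={}
Op 2: UPDATE e=18 (pending; pending now {e=18})
Op 3: UPDATE d=28 (pending; pending now {d=28, e=18})
Op 4: COMMIT: merged ['d', 'e'] into committed; committed now {a=10, c=9, d=28, e=18}
After op 4: visible(e) = 18 (pending={}, committed={a=10, c=9, d=28, e=18})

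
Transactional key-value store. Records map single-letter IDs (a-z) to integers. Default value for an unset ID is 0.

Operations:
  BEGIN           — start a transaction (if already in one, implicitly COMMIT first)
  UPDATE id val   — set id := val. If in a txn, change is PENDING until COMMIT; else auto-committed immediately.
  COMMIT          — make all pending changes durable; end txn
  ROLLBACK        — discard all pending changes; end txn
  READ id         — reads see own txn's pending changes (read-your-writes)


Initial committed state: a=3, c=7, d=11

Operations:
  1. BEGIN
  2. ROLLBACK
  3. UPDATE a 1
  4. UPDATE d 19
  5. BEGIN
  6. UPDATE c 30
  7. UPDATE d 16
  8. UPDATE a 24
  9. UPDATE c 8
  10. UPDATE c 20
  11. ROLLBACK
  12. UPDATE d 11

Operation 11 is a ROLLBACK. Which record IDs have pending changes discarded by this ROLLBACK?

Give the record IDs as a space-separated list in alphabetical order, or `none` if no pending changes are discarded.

Answer: a c d

Derivation:
Initial committed: {a=3, c=7, d=11}
Op 1: BEGIN: in_txn=True, pending={}
Op 2: ROLLBACK: discarded pending []; in_txn=False
Op 3: UPDATE a=1 (auto-commit; committed a=1)
Op 4: UPDATE d=19 (auto-commit; committed d=19)
Op 5: BEGIN: in_txn=True, pending={}
Op 6: UPDATE c=30 (pending; pending now {c=30})
Op 7: UPDATE d=16 (pending; pending now {c=30, d=16})
Op 8: UPDATE a=24 (pending; pending now {a=24, c=30, d=16})
Op 9: UPDATE c=8 (pending; pending now {a=24, c=8, d=16})
Op 10: UPDATE c=20 (pending; pending now {a=24, c=20, d=16})
Op 11: ROLLBACK: discarded pending ['a', 'c', 'd']; in_txn=False
Op 12: UPDATE d=11 (auto-commit; committed d=11)
ROLLBACK at op 11 discards: ['a', 'c', 'd']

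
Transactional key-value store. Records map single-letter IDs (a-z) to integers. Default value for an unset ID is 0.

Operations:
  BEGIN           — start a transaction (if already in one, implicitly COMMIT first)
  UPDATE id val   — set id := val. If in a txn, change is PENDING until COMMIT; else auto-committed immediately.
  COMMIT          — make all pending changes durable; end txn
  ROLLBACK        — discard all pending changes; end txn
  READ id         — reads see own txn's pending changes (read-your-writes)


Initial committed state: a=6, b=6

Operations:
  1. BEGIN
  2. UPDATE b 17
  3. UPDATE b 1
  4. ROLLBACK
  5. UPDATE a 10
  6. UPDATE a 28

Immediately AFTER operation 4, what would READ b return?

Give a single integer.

Initial committed: {a=6, b=6}
Op 1: BEGIN: in_txn=True, pending={}
Op 2: UPDATE b=17 (pending; pending now {b=17})
Op 3: UPDATE b=1 (pending; pending now {b=1})
Op 4: ROLLBACK: discarded pending ['b']; in_txn=False
After op 4: visible(b) = 6 (pending={}, committed={a=6, b=6})

Answer: 6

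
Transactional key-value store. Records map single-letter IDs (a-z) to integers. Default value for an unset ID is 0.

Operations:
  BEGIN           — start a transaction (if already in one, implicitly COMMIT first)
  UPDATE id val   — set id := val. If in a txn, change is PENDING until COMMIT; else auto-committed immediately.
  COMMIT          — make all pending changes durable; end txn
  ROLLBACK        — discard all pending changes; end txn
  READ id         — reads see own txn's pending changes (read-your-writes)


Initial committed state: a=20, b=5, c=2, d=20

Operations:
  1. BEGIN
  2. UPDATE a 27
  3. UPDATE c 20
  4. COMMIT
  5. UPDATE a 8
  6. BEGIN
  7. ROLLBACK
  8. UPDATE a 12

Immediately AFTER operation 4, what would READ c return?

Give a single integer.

Initial committed: {a=20, b=5, c=2, d=20}
Op 1: BEGIN: in_txn=True, pending={}
Op 2: UPDATE a=27 (pending; pending now {a=27})
Op 3: UPDATE c=20 (pending; pending now {a=27, c=20})
Op 4: COMMIT: merged ['a', 'c'] into committed; committed now {a=27, b=5, c=20, d=20}
After op 4: visible(c) = 20 (pending={}, committed={a=27, b=5, c=20, d=20})

Answer: 20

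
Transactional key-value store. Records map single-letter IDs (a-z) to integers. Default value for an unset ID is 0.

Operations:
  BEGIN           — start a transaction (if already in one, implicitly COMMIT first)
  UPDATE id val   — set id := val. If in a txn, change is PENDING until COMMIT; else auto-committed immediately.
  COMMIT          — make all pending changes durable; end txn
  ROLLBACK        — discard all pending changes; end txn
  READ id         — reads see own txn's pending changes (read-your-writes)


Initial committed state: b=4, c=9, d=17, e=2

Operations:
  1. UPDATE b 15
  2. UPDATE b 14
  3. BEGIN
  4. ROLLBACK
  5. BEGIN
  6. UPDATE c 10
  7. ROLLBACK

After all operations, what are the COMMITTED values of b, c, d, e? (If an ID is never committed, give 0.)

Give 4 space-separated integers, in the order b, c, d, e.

Answer: 14 9 17 2

Derivation:
Initial committed: {b=4, c=9, d=17, e=2}
Op 1: UPDATE b=15 (auto-commit; committed b=15)
Op 2: UPDATE b=14 (auto-commit; committed b=14)
Op 3: BEGIN: in_txn=True, pending={}
Op 4: ROLLBACK: discarded pending []; in_txn=False
Op 5: BEGIN: in_txn=True, pending={}
Op 6: UPDATE c=10 (pending; pending now {c=10})
Op 7: ROLLBACK: discarded pending ['c']; in_txn=False
Final committed: {b=14, c=9, d=17, e=2}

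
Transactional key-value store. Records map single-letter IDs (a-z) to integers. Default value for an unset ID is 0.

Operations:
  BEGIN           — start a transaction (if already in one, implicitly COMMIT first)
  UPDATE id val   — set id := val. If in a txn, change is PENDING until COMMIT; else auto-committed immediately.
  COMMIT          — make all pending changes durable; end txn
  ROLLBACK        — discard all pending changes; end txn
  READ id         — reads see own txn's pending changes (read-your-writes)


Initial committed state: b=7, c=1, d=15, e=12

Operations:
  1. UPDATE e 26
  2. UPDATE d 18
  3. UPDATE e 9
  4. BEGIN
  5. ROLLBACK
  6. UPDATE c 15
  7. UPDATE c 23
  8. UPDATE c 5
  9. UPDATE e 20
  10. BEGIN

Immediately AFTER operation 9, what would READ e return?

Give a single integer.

Initial committed: {b=7, c=1, d=15, e=12}
Op 1: UPDATE e=26 (auto-commit; committed e=26)
Op 2: UPDATE d=18 (auto-commit; committed d=18)
Op 3: UPDATE e=9 (auto-commit; committed e=9)
Op 4: BEGIN: in_txn=True, pending={}
Op 5: ROLLBACK: discarded pending []; in_txn=False
Op 6: UPDATE c=15 (auto-commit; committed c=15)
Op 7: UPDATE c=23 (auto-commit; committed c=23)
Op 8: UPDATE c=5 (auto-commit; committed c=5)
Op 9: UPDATE e=20 (auto-commit; committed e=20)
After op 9: visible(e) = 20 (pending={}, committed={b=7, c=5, d=18, e=20})

Answer: 20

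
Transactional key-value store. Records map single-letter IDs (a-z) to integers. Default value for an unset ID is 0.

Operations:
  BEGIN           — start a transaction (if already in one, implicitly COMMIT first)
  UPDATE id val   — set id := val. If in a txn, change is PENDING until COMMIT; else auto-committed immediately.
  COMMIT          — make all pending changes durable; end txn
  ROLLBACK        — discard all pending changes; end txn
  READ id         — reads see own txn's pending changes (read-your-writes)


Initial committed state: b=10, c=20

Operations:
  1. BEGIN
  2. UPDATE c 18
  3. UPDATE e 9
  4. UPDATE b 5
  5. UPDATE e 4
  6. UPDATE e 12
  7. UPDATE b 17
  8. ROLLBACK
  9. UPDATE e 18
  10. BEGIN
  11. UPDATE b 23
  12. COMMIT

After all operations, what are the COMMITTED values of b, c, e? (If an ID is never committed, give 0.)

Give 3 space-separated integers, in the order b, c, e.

Answer: 23 20 18

Derivation:
Initial committed: {b=10, c=20}
Op 1: BEGIN: in_txn=True, pending={}
Op 2: UPDATE c=18 (pending; pending now {c=18})
Op 3: UPDATE e=9 (pending; pending now {c=18, e=9})
Op 4: UPDATE b=5 (pending; pending now {b=5, c=18, e=9})
Op 5: UPDATE e=4 (pending; pending now {b=5, c=18, e=4})
Op 6: UPDATE e=12 (pending; pending now {b=5, c=18, e=12})
Op 7: UPDATE b=17 (pending; pending now {b=17, c=18, e=12})
Op 8: ROLLBACK: discarded pending ['b', 'c', 'e']; in_txn=False
Op 9: UPDATE e=18 (auto-commit; committed e=18)
Op 10: BEGIN: in_txn=True, pending={}
Op 11: UPDATE b=23 (pending; pending now {b=23})
Op 12: COMMIT: merged ['b'] into committed; committed now {b=23, c=20, e=18}
Final committed: {b=23, c=20, e=18}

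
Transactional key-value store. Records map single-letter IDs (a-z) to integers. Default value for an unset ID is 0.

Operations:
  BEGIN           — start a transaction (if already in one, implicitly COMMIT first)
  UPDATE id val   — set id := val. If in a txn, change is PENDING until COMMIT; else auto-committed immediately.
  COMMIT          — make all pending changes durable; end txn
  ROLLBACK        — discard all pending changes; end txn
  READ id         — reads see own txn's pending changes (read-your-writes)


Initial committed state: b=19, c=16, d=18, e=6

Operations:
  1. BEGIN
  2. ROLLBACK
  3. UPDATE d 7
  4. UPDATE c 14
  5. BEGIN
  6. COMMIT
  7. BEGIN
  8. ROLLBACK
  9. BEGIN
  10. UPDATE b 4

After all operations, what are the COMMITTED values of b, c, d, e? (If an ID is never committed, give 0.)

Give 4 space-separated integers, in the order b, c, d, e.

Answer: 19 14 7 6

Derivation:
Initial committed: {b=19, c=16, d=18, e=6}
Op 1: BEGIN: in_txn=True, pending={}
Op 2: ROLLBACK: discarded pending []; in_txn=False
Op 3: UPDATE d=7 (auto-commit; committed d=7)
Op 4: UPDATE c=14 (auto-commit; committed c=14)
Op 5: BEGIN: in_txn=True, pending={}
Op 6: COMMIT: merged [] into committed; committed now {b=19, c=14, d=7, e=6}
Op 7: BEGIN: in_txn=True, pending={}
Op 8: ROLLBACK: discarded pending []; in_txn=False
Op 9: BEGIN: in_txn=True, pending={}
Op 10: UPDATE b=4 (pending; pending now {b=4})
Final committed: {b=19, c=14, d=7, e=6}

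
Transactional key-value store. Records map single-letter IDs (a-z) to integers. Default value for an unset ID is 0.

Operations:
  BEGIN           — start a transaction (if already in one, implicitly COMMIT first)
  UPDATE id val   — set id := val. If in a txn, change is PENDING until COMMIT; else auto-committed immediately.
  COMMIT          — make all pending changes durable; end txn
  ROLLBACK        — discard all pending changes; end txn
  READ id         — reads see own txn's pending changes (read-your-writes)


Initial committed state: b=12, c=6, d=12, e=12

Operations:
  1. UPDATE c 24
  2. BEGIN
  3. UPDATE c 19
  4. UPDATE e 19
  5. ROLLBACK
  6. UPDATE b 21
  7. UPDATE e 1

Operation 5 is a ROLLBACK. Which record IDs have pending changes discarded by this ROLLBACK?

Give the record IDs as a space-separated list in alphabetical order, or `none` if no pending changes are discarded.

Answer: c e

Derivation:
Initial committed: {b=12, c=6, d=12, e=12}
Op 1: UPDATE c=24 (auto-commit; committed c=24)
Op 2: BEGIN: in_txn=True, pending={}
Op 3: UPDATE c=19 (pending; pending now {c=19})
Op 4: UPDATE e=19 (pending; pending now {c=19, e=19})
Op 5: ROLLBACK: discarded pending ['c', 'e']; in_txn=False
Op 6: UPDATE b=21 (auto-commit; committed b=21)
Op 7: UPDATE e=1 (auto-commit; committed e=1)
ROLLBACK at op 5 discards: ['c', 'e']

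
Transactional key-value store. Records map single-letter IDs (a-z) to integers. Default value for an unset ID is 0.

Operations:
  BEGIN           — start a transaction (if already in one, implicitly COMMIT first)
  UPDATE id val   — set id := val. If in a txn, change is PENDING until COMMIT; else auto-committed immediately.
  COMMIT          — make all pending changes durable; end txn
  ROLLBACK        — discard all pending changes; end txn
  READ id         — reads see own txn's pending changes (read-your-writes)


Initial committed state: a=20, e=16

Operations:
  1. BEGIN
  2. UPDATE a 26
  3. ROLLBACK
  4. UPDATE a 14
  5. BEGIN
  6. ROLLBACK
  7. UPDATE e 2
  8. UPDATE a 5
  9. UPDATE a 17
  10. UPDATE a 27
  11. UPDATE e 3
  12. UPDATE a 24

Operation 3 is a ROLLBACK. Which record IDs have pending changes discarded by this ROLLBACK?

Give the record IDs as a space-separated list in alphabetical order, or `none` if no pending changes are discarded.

Answer: a

Derivation:
Initial committed: {a=20, e=16}
Op 1: BEGIN: in_txn=True, pending={}
Op 2: UPDATE a=26 (pending; pending now {a=26})
Op 3: ROLLBACK: discarded pending ['a']; in_txn=False
Op 4: UPDATE a=14 (auto-commit; committed a=14)
Op 5: BEGIN: in_txn=True, pending={}
Op 6: ROLLBACK: discarded pending []; in_txn=False
Op 7: UPDATE e=2 (auto-commit; committed e=2)
Op 8: UPDATE a=5 (auto-commit; committed a=5)
Op 9: UPDATE a=17 (auto-commit; committed a=17)
Op 10: UPDATE a=27 (auto-commit; committed a=27)
Op 11: UPDATE e=3 (auto-commit; committed e=3)
Op 12: UPDATE a=24 (auto-commit; committed a=24)
ROLLBACK at op 3 discards: ['a']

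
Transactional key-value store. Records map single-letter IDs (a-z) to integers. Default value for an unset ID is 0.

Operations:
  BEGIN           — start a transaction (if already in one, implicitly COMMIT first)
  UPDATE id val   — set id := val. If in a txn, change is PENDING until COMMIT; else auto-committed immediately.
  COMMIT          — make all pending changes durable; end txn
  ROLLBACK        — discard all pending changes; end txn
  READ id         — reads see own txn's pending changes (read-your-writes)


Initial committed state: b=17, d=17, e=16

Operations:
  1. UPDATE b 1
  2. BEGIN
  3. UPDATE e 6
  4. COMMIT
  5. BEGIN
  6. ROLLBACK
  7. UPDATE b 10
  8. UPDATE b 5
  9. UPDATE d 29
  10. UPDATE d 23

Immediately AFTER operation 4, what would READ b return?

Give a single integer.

Answer: 1

Derivation:
Initial committed: {b=17, d=17, e=16}
Op 1: UPDATE b=1 (auto-commit; committed b=1)
Op 2: BEGIN: in_txn=True, pending={}
Op 3: UPDATE e=6 (pending; pending now {e=6})
Op 4: COMMIT: merged ['e'] into committed; committed now {b=1, d=17, e=6}
After op 4: visible(b) = 1 (pending={}, committed={b=1, d=17, e=6})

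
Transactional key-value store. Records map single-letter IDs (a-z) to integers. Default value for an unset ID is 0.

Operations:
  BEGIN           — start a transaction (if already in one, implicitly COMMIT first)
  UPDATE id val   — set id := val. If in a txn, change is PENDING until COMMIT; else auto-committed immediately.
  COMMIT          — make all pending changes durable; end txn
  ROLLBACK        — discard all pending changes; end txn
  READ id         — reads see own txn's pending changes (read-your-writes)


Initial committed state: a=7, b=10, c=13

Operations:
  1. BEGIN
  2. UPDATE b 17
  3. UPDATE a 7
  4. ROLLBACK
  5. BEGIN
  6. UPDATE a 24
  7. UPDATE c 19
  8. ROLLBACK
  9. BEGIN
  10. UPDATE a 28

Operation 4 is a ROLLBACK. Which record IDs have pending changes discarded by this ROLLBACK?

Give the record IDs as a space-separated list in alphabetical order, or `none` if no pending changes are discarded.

Initial committed: {a=7, b=10, c=13}
Op 1: BEGIN: in_txn=True, pending={}
Op 2: UPDATE b=17 (pending; pending now {b=17})
Op 3: UPDATE a=7 (pending; pending now {a=7, b=17})
Op 4: ROLLBACK: discarded pending ['a', 'b']; in_txn=False
Op 5: BEGIN: in_txn=True, pending={}
Op 6: UPDATE a=24 (pending; pending now {a=24})
Op 7: UPDATE c=19 (pending; pending now {a=24, c=19})
Op 8: ROLLBACK: discarded pending ['a', 'c']; in_txn=False
Op 9: BEGIN: in_txn=True, pending={}
Op 10: UPDATE a=28 (pending; pending now {a=28})
ROLLBACK at op 4 discards: ['a', 'b']

Answer: a b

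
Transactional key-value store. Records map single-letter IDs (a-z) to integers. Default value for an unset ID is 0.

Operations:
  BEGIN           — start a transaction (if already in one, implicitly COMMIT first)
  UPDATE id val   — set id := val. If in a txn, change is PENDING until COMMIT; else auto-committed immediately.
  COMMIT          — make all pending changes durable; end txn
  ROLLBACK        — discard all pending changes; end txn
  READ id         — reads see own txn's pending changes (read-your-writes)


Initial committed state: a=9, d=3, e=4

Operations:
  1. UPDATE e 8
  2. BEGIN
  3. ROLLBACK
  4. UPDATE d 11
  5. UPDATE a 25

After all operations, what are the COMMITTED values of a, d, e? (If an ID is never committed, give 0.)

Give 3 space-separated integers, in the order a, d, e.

Initial committed: {a=9, d=3, e=4}
Op 1: UPDATE e=8 (auto-commit; committed e=8)
Op 2: BEGIN: in_txn=True, pending={}
Op 3: ROLLBACK: discarded pending []; in_txn=False
Op 4: UPDATE d=11 (auto-commit; committed d=11)
Op 5: UPDATE a=25 (auto-commit; committed a=25)
Final committed: {a=25, d=11, e=8}

Answer: 25 11 8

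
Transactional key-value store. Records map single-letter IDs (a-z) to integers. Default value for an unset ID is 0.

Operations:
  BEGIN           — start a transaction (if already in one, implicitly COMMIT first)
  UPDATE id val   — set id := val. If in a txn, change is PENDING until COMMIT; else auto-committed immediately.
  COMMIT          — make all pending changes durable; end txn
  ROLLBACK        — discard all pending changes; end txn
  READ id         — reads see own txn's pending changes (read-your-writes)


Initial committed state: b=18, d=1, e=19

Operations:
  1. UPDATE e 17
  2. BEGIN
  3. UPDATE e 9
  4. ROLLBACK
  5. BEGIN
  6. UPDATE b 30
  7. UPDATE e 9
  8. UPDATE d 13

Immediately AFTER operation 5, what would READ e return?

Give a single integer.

Initial committed: {b=18, d=1, e=19}
Op 1: UPDATE e=17 (auto-commit; committed e=17)
Op 2: BEGIN: in_txn=True, pending={}
Op 3: UPDATE e=9 (pending; pending now {e=9})
Op 4: ROLLBACK: discarded pending ['e']; in_txn=False
Op 5: BEGIN: in_txn=True, pending={}
After op 5: visible(e) = 17 (pending={}, committed={b=18, d=1, e=17})

Answer: 17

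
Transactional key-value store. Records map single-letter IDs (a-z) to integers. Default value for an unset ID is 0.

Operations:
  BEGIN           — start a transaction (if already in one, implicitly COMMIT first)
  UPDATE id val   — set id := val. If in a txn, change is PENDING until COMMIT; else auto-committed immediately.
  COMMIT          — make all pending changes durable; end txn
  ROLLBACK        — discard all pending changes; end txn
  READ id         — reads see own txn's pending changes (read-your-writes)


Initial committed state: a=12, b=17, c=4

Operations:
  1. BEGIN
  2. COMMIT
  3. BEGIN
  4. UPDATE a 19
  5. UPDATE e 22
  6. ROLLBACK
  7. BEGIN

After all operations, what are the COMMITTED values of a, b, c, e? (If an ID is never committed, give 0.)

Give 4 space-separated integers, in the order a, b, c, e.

Initial committed: {a=12, b=17, c=4}
Op 1: BEGIN: in_txn=True, pending={}
Op 2: COMMIT: merged [] into committed; committed now {a=12, b=17, c=4}
Op 3: BEGIN: in_txn=True, pending={}
Op 4: UPDATE a=19 (pending; pending now {a=19})
Op 5: UPDATE e=22 (pending; pending now {a=19, e=22})
Op 6: ROLLBACK: discarded pending ['a', 'e']; in_txn=False
Op 7: BEGIN: in_txn=True, pending={}
Final committed: {a=12, b=17, c=4}

Answer: 12 17 4 0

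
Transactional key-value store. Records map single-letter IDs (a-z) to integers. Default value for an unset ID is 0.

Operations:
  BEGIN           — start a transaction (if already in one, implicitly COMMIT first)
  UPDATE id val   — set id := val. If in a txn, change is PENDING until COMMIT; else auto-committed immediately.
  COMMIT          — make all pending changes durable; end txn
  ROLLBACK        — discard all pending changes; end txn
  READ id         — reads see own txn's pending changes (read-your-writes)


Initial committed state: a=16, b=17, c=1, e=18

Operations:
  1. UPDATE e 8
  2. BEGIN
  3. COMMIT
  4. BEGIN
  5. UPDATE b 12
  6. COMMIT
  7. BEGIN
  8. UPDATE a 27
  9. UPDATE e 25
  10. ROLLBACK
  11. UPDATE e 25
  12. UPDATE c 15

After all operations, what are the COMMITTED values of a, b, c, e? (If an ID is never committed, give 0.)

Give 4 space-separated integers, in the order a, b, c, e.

Initial committed: {a=16, b=17, c=1, e=18}
Op 1: UPDATE e=8 (auto-commit; committed e=8)
Op 2: BEGIN: in_txn=True, pending={}
Op 3: COMMIT: merged [] into committed; committed now {a=16, b=17, c=1, e=8}
Op 4: BEGIN: in_txn=True, pending={}
Op 5: UPDATE b=12 (pending; pending now {b=12})
Op 6: COMMIT: merged ['b'] into committed; committed now {a=16, b=12, c=1, e=8}
Op 7: BEGIN: in_txn=True, pending={}
Op 8: UPDATE a=27 (pending; pending now {a=27})
Op 9: UPDATE e=25 (pending; pending now {a=27, e=25})
Op 10: ROLLBACK: discarded pending ['a', 'e']; in_txn=False
Op 11: UPDATE e=25 (auto-commit; committed e=25)
Op 12: UPDATE c=15 (auto-commit; committed c=15)
Final committed: {a=16, b=12, c=15, e=25}

Answer: 16 12 15 25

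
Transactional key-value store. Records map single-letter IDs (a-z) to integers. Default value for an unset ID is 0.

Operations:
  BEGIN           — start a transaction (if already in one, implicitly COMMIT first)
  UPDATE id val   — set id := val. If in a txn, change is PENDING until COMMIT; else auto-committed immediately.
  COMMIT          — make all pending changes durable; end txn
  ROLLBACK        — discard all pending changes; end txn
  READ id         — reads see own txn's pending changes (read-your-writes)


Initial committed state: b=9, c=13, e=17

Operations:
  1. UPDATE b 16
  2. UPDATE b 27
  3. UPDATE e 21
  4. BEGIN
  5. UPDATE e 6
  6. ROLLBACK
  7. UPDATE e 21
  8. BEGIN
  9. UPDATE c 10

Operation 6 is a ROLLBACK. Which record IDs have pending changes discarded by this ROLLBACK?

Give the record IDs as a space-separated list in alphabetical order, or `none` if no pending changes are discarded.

Answer: e

Derivation:
Initial committed: {b=9, c=13, e=17}
Op 1: UPDATE b=16 (auto-commit; committed b=16)
Op 2: UPDATE b=27 (auto-commit; committed b=27)
Op 3: UPDATE e=21 (auto-commit; committed e=21)
Op 4: BEGIN: in_txn=True, pending={}
Op 5: UPDATE e=6 (pending; pending now {e=6})
Op 6: ROLLBACK: discarded pending ['e']; in_txn=False
Op 7: UPDATE e=21 (auto-commit; committed e=21)
Op 8: BEGIN: in_txn=True, pending={}
Op 9: UPDATE c=10 (pending; pending now {c=10})
ROLLBACK at op 6 discards: ['e']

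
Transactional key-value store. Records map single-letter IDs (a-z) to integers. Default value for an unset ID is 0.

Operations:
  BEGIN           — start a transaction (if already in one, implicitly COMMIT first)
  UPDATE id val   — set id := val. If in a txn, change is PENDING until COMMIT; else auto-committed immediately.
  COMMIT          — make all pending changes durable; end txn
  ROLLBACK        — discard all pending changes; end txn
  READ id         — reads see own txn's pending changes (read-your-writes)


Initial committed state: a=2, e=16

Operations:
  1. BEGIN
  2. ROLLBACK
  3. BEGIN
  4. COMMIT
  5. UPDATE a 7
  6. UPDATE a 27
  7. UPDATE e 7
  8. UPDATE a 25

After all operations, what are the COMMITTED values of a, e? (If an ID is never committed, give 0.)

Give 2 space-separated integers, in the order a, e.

Answer: 25 7

Derivation:
Initial committed: {a=2, e=16}
Op 1: BEGIN: in_txn=True, pending={}
Op 2: ROLLBACK: discarded pending []; in_txn=False
Op 3: BEGIN: in_txn=True, pending={}
Op 4: COMMIT: merged [] into committed; committed now {a=2, e=16}
Op 5: UPDATE a=7 (auto-commit; committed a=7)
Op 6: UPDATE a=27 (auto-commit; committed a=27)
Op 7: UPDATE e=7 (auto-commit; committed e=7)
Op 8: UPDATE a=25 (auto-commit; committed a=25)
Final committed: {a=25, e=7}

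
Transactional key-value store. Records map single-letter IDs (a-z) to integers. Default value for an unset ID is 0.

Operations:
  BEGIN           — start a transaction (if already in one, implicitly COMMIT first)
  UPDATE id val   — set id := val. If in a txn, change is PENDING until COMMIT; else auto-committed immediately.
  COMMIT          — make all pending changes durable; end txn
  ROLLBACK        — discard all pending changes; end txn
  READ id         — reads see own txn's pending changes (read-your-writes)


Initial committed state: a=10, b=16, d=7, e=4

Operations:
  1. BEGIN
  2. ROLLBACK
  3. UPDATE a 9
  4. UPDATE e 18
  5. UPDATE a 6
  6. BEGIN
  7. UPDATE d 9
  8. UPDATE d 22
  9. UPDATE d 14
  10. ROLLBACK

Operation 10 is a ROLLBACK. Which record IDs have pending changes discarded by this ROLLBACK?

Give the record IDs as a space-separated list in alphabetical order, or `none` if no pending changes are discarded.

Initial committed: {a=10, b=16, d=7, e=4}
Op 1: BEGIN: in_txn=True, pending={}
Op 2: ROLLBACK: discarded pending []; in_txn=False
Op 3: UPDATE a=9 (auto-commit; committed a=9)
Op 4: UPDATE e=18 (auto-commit; committed e=18)
Op 5: UPDATE a=6 (auto-commit; committed a=6)
Op 6: BEGIN: in_txn=True, pending={}
Op 7: UPDATE d=9 (pending; pending now {d=9})
Op 8: UPDATE d=22 (pending; pending now {d=22})
Op 9: UPDATE d=14 (pending; pending now {d=14})
Op 10: ROLLBACK: discarded pending ['d']; in_txn=False
ROLLBACK at op 10 discards: ['d']

Answer: d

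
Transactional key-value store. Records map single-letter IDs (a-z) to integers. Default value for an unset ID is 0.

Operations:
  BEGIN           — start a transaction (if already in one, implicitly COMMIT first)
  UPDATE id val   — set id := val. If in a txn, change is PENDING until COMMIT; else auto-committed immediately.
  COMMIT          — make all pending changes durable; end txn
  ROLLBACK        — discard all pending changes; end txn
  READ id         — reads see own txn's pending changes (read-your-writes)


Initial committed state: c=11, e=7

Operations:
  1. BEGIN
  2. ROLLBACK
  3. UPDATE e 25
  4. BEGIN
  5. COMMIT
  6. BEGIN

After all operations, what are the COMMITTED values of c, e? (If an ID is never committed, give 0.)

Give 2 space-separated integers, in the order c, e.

Initial committed: {c=11, e=7}
Op 1: BEGIN: in_txn=True, pending={}
Op 2: ROLLBACK: discarded pending []; in_txn=False
Op 3: UPDATE e=25 (auto-commit; committed e=25)
Op 4: BEGIN: in_txn=True, pending={}
Op 5: COMMIT: merged [] into committed; committed now {c=11, e=25}
Op 6: BEGIN: in_txn=True, pending={}
Final committed: {c=11, e=25}

Answer: 11 25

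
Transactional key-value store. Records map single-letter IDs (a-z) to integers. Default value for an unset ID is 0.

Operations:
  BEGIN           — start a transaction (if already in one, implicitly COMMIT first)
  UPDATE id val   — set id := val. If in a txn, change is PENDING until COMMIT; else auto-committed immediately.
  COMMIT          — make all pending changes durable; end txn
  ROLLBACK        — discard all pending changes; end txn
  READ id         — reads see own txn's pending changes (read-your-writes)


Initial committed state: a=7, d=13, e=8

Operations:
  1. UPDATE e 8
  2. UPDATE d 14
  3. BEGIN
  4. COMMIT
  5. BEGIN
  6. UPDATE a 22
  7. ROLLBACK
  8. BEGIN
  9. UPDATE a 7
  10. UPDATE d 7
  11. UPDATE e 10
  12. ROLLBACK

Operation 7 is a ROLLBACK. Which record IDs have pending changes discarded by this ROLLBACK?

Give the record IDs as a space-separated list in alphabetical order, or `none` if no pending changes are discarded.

Answer: a

Derivation:
Initial committed: {a=7, d=13, e=8}
Op 1: UPDATE e=8 (auto-commit; committed e=8)
Op 2: UPDATE d=14 (auto-commit; committed d=14)
Op 3: BEGIN: in_txn=True, pending={}
Op 4: COMMIT: merged [] into committed; committed now {a=7, d=14, e=8}
Op 5: BEGIN: in_txn=True, pending={}
Op 6: UPDATE a=22 (pending; pending now {a=22})
Op 7: ROLLBACK: discarded pending ['a']; in_txn=False
Op 8: BEGIN: in_txn=True, pending={}
Op 9: UPDATE a=7 (pending; pending now {a=7})
Op 10: UPDATE d=7 (pending; pending now {a=7, d=7})
Op 11: UPDATE e=10 (pending; pending now {a=7, d=7, e=10})
Op 12: ROLLBACK: discarded pending ['a', 'd', 'e']; in_txn=False
ROLLBACK at op 7 discards: ['a']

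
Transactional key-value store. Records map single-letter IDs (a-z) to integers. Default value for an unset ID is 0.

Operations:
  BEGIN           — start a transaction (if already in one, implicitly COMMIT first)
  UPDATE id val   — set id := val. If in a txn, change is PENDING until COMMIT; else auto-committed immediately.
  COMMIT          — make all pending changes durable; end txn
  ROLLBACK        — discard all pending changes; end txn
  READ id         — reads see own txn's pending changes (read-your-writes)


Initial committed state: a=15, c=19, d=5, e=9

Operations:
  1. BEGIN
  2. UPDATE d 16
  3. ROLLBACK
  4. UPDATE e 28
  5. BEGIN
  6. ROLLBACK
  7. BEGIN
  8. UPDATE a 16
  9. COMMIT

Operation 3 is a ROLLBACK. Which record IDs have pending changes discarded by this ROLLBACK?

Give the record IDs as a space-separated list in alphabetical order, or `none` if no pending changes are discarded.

Answer: d

Derivation:
Initial committed: {a=15, c=19, d=5, e=9}
Op 1: BEGIN: in_txn=True, pending={}
Op 2: UPDATE d=16 (pending; pending now {d=16})
Op 3: ROLLBACK: discarded pending ['d']; in_txn=False
Op 4: UPDATE e=28 (auto-commit; committed e=28)
Op 5: BEGIN: in_txn=True, pending={}
Op 6: ROLLBACK: discarded pending []; in_txn=False
Op 7: BEGIN: in_txn=True, pending={}
Op 8: UPDATE a=16 (pending; pending now {a=16})
Op 9: COMMIT: merged ['a'] into committed; committed now {a=16, c=19, d=5, e=28}
ROLLBACK at op 3 discards: ['d']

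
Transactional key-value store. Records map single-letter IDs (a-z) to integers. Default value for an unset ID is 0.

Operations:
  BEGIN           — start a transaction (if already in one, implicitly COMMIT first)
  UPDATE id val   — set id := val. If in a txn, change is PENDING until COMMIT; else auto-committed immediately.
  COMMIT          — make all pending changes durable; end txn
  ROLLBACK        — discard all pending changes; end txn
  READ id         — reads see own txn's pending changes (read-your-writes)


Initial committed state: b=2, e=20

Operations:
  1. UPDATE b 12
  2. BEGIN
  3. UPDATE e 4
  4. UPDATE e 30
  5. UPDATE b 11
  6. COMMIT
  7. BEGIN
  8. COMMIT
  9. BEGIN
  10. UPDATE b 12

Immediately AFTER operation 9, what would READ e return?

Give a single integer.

Answer: 30

Derivation:
Initial committed: {b=2, e=20}
Op 1: UPDATE b=12 (auto-commit; committed b=12)
Op 2: BEGIN: in_txn=True, pending={}
Op 3: UPDATE e=4 (pending; pending now {e=4})
Op 4: UPDATE e=30 (pending; pending now {e=30})
Op 5: UPDATE b=11 (pending; pending now {b=11, e=30})
Op 6: COMMIT: merged ['b', 'e'] into committed; committed now {b=11, e=30}
Op 7: BEGIN: in_txn=True, pending={}
Op 8: COMMIT: merged [] into committed; committed now {b=11, e=30}
Op 9: BEGIN: in_txn=True, pending={}
After op 9: visible(e) = 30 (pending={}, committed={b=11, e=30})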